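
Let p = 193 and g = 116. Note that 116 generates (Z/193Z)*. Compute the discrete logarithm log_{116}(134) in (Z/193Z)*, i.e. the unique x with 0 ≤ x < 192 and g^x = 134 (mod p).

140

Baby-step giant-step with m = ceil(sqrt(192)) = 14.
Baby table (116^j mod 193 for j=0..13):
  0:1  1:116  2:139  3:105  4:21  5:120  6:24  7:82
  8:55  9:11  10:118  11:178  12:190  13:38
Giant step factor: 116^(-14) ≡ 56 (mod 193).
Scan 134·56^i mod 193 for i = 0, 1, …:
  i=0: 134   i=1: 170   i=2: 63   i=3: 54
  i=4: 129   i=5: 83   i=6: 16   i=7: 124
  i=8: 189   i=9: 162   i=10: 1
Match at i=10, j=0: x = 10·14 + 0 = 140.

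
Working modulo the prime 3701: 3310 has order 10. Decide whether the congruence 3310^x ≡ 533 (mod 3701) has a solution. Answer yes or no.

no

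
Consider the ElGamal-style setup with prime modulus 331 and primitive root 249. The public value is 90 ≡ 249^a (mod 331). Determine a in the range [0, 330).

271

Baby-step giant-step with m = ceil(sqrt(330)) = 19.
Baby table (249^j mod 331 for j=0..18):
  0:1  1:249  2:104  3:78  4:224  5:168  6:126  7:260
  8:195  9:229  10:89  11:315  12:319  13:322  14:76  15:57
  16:291  17:301  18:143
Giant step factor: 249^(-19) ≡ 277 (mod 331).
Scan 90·277^i mod 331 for i = 0, 1, …:
  i=0: 90   i=1: 105   i=2: 288   i=3: 5
  i=4: 61   i=5: 16   i=6: 129   i=7: 316
  i=8: 148   i=9: 283     …   i=13: 144
  i=14: 168
Match at i=14, j=5: a = 14·19 + 5 = 271.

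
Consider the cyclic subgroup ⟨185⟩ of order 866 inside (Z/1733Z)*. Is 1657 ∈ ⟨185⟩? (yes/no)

yes

1657 ∈ ⟨185⟩ iff 1657^866 ≡ 1 (mod 1733), since |⟨185⟩| = 866.
1657^866 mod 1733 = 1.
Since 1 = 1, 1657 lies in the subgroup.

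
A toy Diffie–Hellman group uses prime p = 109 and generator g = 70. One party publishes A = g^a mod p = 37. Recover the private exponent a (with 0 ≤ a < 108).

Successive powers of 70 modulo 109:
  70^0=1  70^1=70  70^2=104  70^3=86  70^4=25  70^5=6
  70^6=93  70^7=79  70^8=80  70^9=41  70^10=36  70^11=13
  70^12=38  70^13=44  70^14=28  70^15=107  70^16=78  70^17=10
  70^18=46  70^19=59  70^20=97  70^21=32  70^22=60  70^23=58
  70^24=27  70^25=37
So 70^25 ≡ 37 (mod 109), giving a = 25.

25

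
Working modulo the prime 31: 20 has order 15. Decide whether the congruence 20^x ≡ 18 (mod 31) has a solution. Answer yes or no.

yes

18 ∈ ⟨20⟩ iff 18^15 ≡ 1 (mod 31), since |⟨20⟩| = 15.
18^15 mod 31 = 1.
Since 1 = 1, 18 lies in the subgroup.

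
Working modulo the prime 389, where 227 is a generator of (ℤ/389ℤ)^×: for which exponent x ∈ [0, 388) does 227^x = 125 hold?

Baby-step giant-step with m = ceil(sqrt(388)) = 20.
Baby table (227^j mod 389 for j=0..19):
  0:1  1:227  2:181  3:242  4:85  5:234  6:214  7:342
  8:223  9:51  10:296  11:284  12:283  13:56  14:264  15:22
  16:326  17:92  18:267  19:314
Giant step factor: 227^(-20) ≡ 171 (mod 389).
Scan 125·171^i mod 389 for i = 0, 1, …:
  i=0: 125   i=1: 369   i=2: 81   i=3: 236
  i=4: 289   i=5: 16   i=6: 13   i=7: 278
  i=8: 80   i=9: 65   i=10: 223
Match at i=10, j=8: x = 10·20 + 8 = 208.

208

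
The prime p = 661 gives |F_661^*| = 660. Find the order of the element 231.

The order of 231 must divide p − 1 = 660 = 2^2 · 3 · 5 · 11.
Divisors: 1, 2, 3, 4, 5, 6, 10, 11, 12, 15, 20, 22, 30, 33, 44, 55, 60, 66, 110, 132, 165, 220, 330, 660.
Check each in increasing order: 231^1 ≡ 231;  231^2 ≡ 481;  231^3 ≡ 63;  231^4 ≡ 11;  231^5 ≡ 558;  231^6 ≡ 3;  231^10 ≡ 33;  231^11 ≡ 352;  231^12 ≡ 9;  231^15 ≡ 567;  231^20 ≡ 428;  231^22 ≡ 297;  231^30 ≡ 243;  231^33 ≡ 106;  231^44 ≡ 296;  231^55 ≡ 415;  231^60 ≡ 220;  231^66 ≡ 660;  231^110 ≡ 365;  231^132 ≡ 1.
Smallest exponent giving 1 is 132.

132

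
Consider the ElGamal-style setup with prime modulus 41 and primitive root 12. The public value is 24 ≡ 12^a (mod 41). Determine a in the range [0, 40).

39

Successive powers of 12 modulo 41:
  12^0=1  12^1=12  12^2=21  12^3=6  12^4=31  12^5=3
  12^6=36  12^7=22  12^8=18  12^9=11  12^10=9  12^11=26
  12^12=25  12^13=13  12^14=33  12^15=27  12^16=37  12^17=34
  12^18=39  12^19=17  12^20=40  12^21=29  12^22=20  12^23=35
  12^24=10  12^25=38  12^26=5  12^27=19  12^28=23  12^29=30
  12^30=32  12^31=15  12^32=16  12^33=28  12^34=8  12^35=14
  12^36=4  12^37=7  12^38=2  12^39=24
So 12^39 ≡ 24 (mod 41), giving a = 39.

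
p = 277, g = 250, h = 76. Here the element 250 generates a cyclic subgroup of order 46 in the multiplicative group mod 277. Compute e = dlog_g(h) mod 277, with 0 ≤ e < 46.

Baby-step giant-step with m = ceil(sqrt(46)) = 7.
Baby table (250^j mod 277 for j=0..6):
  0:1  1:250  2:175  3:261  4:155  5:247  6:256
Giant step factor: 250^(-7) ≡ 64 (mod 277).
Scan 76·64^i mod 277 for i = 0, 1, …:
  i=0: 76   i=1: 155
Match at i=1, j=4: e = 1·7 + 4 = 11.

11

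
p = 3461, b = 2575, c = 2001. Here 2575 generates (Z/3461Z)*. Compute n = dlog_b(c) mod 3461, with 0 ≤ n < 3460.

Baby-step giant-step with m = ceil(sqrt(3460)) = 59.
Baby table (2575^j mod 3461 for j=0..58):
  0:1  1:2575  2:2810  3:2260  4:1559  5:3126  6:2625  7:42
  8:859  9:346  10:1473  11:3180  12:3235  13:2959  14:1764  15:1468
  16:688  17:3029  18:2042  19:891  20:3143  21:1407  22:2819  23:1208
  24:2622  25:2700  26:2812  27:488  28:257  29:724  30:2282  31:2833
  32:2648  33:430  34:3191  35:411  36:2720  37:2397  38:1312  39:464
  40:755  41:2504  42:3418  43:27  44:305  45:3189  46:2183  47:561
  48:1338  49:1655  50:1134  51:2427  52:2420  53:1700  54:2796  55:820
  56:290  57:2635  58:1565
Giant step factor: 2575^(-59) ≡ 1819 (mod 3461).
Scan 2001·1819^i mod 3461 for i = 0, 1, …:
  i=0: 2001   i=1: 2308   i=2: 59   i=3: 30
  i=4: 2655   i=5: 1350   i=6: 1801   i=7: 1913
  i=8: 1442   i=9: 3021   i=10: 2592   i=11: 966
  i=12: 2427
Match at i=12, j=51: n = 12·59 + 51 = 759.

759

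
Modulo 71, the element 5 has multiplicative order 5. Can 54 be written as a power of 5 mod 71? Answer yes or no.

yes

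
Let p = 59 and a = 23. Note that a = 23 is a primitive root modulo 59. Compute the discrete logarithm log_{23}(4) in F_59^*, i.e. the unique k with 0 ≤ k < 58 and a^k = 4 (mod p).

4

Successive powers of 23 modulo 59:
  23^0=1  23^1=23  23^2=57  23^3=13  23^4=4
So 23^4 ≡ 4 (mod 59), giving k = 4.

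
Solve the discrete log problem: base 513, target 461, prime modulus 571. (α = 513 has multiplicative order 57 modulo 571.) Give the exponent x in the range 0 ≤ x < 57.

Baby-step giant-step with m = ceil(sqrt(57)) = 8.
Baby table (513^j mod 571 for j=0..7):
  0:1  1:513  2:509  3:170  4:418  5:309  6:350  7:256
Giant step factor: 513^(-8) ≡ 285 (mod 571).
Scan 461·285^i mod 571 for i = 0, 1, …:
  i=0: 461   i=1: 55   i=2: 258   i=3: 442
  i=4: 350
Match at i=4, j=6: x = 4·8 + 6 = 38.

38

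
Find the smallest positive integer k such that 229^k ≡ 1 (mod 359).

179

The order of 229 must divide p − 1 = 358 = 2 · 179.
Divisors: 1, 2, 179, 358.
Check each in increasing order: 229^1 ≡ 229;  229^2 ≡ 27;  229^179 ≡ 1.
Smallest exponent giving 1 is 179.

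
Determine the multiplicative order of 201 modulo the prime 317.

316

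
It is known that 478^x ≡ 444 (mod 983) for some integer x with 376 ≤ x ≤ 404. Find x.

Compute 478^376 mod 983 = 237, then multiply by 478 repeatedly:
  478^376=237  478^377=241  478^378=187  478^379=916  478^380=413
  478^381=814  478^382=807  478^383=410  478^384=363  478^385=506
  478^386=50  478^387=308  478^388=757  478^389=102  478^390=589
  478^391=404  478^392=444
Found 444 at exponent 392.

392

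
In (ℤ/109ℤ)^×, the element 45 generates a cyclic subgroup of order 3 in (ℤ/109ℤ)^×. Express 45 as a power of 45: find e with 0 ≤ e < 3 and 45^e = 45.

1

Successive powers of 45 modulo 109:
  45^0=1  45^1=45
So 45^1 ≡ 45 (mod 109), giving e = 1.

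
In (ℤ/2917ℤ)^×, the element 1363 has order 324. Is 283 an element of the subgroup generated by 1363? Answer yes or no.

no

283 ∈ ⟨1363⟩ iff 283^324 ≡ 1 (mod 2917), since |⟨1363⟩| = 324.
283^324 mod 2917 = 1742.
Since 1742 ≠ 1, 283 does not lie in the subgroup.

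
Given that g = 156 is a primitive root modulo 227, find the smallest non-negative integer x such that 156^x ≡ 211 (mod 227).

225

Baby-step giant-step with m = ceil(sqrt(226)) = 16.
Baby table (156^j mod 227 for j=0..15):
  0:1  1:156  2:47  3:68  4:166  5:18  6:84  7:165
  8:89  9:37  10:97  11:150  12:19  13:13  14:212  15:157
Giant step factor: 156^(-16) ≡ 104 (mod 227).
Scan 211·104^i mod 227 for i = 0, 1, …:
  i=0: 211   i=1: 152   i=2: 145   i=3: 98
  i=4: 204   i=5: 105   i=6: 24   i=7: 226
  i=8: 123   i=9: 80     …   i=13: 115
  i=14: 156
Match at i=14, j=1: x = 14·16 + 1 = 225.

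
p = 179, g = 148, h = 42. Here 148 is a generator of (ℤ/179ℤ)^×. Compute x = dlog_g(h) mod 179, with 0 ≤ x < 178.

16

Baby-step giant-step with m = ceil(sqrt(178)) = 14.
Baby table (148^j mod 179 for j=0..13):
  0:1  1:148  2:66  3:102  4:60  5:109  6:22  7:34
  8:20  9:96  10:67  11:71  12:126  13:32
Giant step factor: 148^(-14) ≡ 155 (mod 179).
Scan 42·155^i mod 179 for i = 0, 1, …:
  i=0: 42   i=1: 66
Match at i=1, j=2: x = 1·14 + 2 = 16.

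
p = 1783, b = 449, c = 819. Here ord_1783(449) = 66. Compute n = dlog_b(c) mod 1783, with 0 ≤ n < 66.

Baby-step giant-step with m = ceil(sqrt(66)) = 9.
Baby table (449^j mod 1783 for j=0..8):
  0:1  1:449  2:122  3:1288  4:620  5:232  6:754  7:1559
  8:1055
Giant step factor: 449^(-9) ≡ 1416 (mod 1783).
Scan 819·1416^i mod 1783 for i = 0, 1, …:
  i=0: 819   i=1: 754
Match at i=1, j=6: n = 1·9 + 6 = 15.

15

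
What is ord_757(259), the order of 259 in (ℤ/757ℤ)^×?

252

The order of 259 must divide p − 1 = 756 = 2^2 · 3^3 · 7.
Divisors: 1, 2, 3, 4, 6, 7, 9, 12, 14, 18, 21, 27, 28, 36, 42, 54, 63, 84, 108, 126, 189, 252, 378, 756.
Check each in increasing order: 259^1 ≡ 259;  259^2 ≡ 465;  259^3 ≡ 72;  259^4 ≡ 480;  259^6 ≡ 642;  259^7 ≡ 495;  259^9 ≡ 47;  259^12 ≡ 356;  259^14 ≡ 514;  259^18 ≡ 695;  259^21 ≡ 78;  259^27 ≡ 114;  259^28 ≡ 3;  259^36 ≡ 59;  259^42 ≡ 28;  259^54 ≡ 127;  259^63 ≡ 670;  259^84 ≡ 27;  259^108 ≡ 232;  259^126 ≡ 756;  259^189 ≡ 87;  259^252 ≡ 1.
Smallest exponent giving 1 is 252.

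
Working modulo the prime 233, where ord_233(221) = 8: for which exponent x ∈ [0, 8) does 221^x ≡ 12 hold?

5

Successive powers of 221 modulo 233:
  221^0=1  221^1=221  221^2=144  221^3=136  221^4=232  221^5=12
So 221^5 ≡ 12 (mod 233), giving x = 5.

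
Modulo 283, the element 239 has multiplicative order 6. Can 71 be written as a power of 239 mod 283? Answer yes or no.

no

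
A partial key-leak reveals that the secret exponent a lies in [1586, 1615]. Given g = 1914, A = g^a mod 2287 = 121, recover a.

Compute 1914^1586 mod 2287 = 1603, then multiply by 1914 repeatedly:
  1914^1586=1603  1914^1587=1275  1914^1588=121
Found 121 at exponent 1588.

1588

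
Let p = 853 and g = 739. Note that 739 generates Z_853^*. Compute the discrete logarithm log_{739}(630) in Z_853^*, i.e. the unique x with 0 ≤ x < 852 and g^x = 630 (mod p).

557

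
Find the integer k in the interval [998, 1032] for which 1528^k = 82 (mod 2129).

1019

Compute 1528^998 mod 2129 = 1983, then multiply by 1528 repeatedly:
  1528^998=1983  1528^999=457  1528^1000=2113  1528^1001=1100  1528^1002=1019
  1528^1003=733  1528^1004=170  1528^1005=22  1528^1006=1681  1528^1007=994
  1528^1008=855  1528^1009=1363  1528^1010=502  1528^1011=616  1528^1012=230
  1528^1013=155  1528^1014=521  1528^1015=1971  1528^1016=1282  1528^1017=216
  1528^1018=53  1528^1019=82
Found 82 at exponent 1019.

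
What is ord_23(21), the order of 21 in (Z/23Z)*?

The order of 21 must divide p − 1 = 22 = 2 · 11.
Divisors: 1, 2, 11, 22.
Check each in increasing order: 21^1 ≡ 21;  21^2 ≡ 4;  21^11 ≡ 22;  21^22 ≡ 1.
Smallest exponent giving 1 is 22.

22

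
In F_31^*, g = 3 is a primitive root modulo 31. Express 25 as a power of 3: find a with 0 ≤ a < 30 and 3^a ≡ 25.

10

Successive powers of 3 modulo 31:
  3^0=1  3^1=3  3^2=9  3^3=27  3^4=19  3^5=26
  3^6=16  3^7=17  3^8=20  3^9=29  3^10=25
So 3^10 ≡ 25 (mod 31), giving a = 10.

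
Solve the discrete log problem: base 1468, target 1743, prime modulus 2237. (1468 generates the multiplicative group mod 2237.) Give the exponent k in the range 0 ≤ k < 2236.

Baby-step giant-step with m = ceil(sqrt(2236)) = 48.
Baby table (1468^j mod 2237 for j=0..47):
  0:1  1:1468  2:793  3:884  4:252  5:831  6:743  7:1305
  8:868  9:1371  10:1565  11:21  12:1747  13:994  14:668  15:818
  16:1792  17:2181  18:561  19:332  20:1947  21:1547  22:441  23:895
  24:741  25:606  26:1519  27:1840  28:1061  29:596  30:261  31:621
  32:1169  33:313  34:899  35:2139  36:1541  37:581  38:611  39:2148
  40:1331  41:1007  42:1856  43:2179  44:2099  45:983  46:179  47:1043
Giant step factor: 1468^(-48) ≡ 993 (mod 2237).
Scan 1743·993^i mod 2237 for i = 0, 1, …:
  i=0: 1743   i=1: 1598   i=2: 781   i=3: 1531
  i=4: 1360   i=5: 1569   i=6: 1065   i=7: 1681
  i=8: 431   i=9: 716     …   i=27: 1979
  i=28: 1061
Match at i=28, j=28: k = 28·48 + 28 = 1372.

1372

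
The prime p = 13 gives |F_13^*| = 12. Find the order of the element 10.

The order of 10 must divide p − 1 = 12 = 2^2 · 3.
Divisors: 1, 2, 3, 4, 6, 12.
Check each in increasing order: 10^1 ≡ 10;  10^2 ≡ 9;  10^3 ≡ 12;  10^4 ≡ 3;  10^6 ≡ 1.
Smallest exponent giving 1 is 6.

6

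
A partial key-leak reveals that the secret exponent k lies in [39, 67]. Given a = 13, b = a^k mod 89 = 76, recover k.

Compute 13^39 mod 89 = 6, then multiply by 13 repeatedly:
  13^39=6  13^40=78  13^41=35  13^42=10  13^43=41
  13^44=88  13^45=76
Found 76 at exponent 45.

45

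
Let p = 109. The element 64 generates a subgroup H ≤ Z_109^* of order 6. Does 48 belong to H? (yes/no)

no

⟨64⟩ has order 6; its elements mod 109 are {1, 45, 46, 63, 64, 108}.
48 is not in this set.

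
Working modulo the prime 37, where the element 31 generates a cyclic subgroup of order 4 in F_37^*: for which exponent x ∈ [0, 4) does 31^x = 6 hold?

3

Successive powers of 31 modulo 37:
  31^0=1  31^1=31  31^2=36  31^3=6
So 31^3 ≡ 6 (mod 37), giving x = 3.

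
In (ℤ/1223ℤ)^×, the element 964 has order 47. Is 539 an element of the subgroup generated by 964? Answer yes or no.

539 ∈ ⟨964⟩ iff 539^47 ≡ 1 (mod 1223), since |⟨964⟩| = 47.
539^47 mod 1223 = 1.
Since 1 = 1, 539 lies in the subgroup.

yes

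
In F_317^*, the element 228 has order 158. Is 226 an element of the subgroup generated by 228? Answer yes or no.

no

226 ∈ ⟨228⟩ iff 226^158 ≡ 1 (mod 317), since |⟨228⟩| = 158.
226^158 mod 317 = 316.
Since 316 ≠ 1, 226 does not lie in the subgroup.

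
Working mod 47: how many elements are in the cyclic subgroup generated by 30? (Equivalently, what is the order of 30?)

The order of 30 must divide p − 1 = 46 = 2 · 23.
Divisors: 1, 2, 23, 46.
Check each in increasing order: 30^1 ≡ 30;  30^2 ≡ 7;  30^23 ≡ 46;  30^46 ≡ 1.
Smallest exponent giving 1 is 46.

46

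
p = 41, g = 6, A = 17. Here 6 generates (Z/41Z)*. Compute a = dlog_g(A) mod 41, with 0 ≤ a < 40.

Successive powers of 6 modulo 41:
  6^0=1  6^1=6  6^2=36  6^3=11  6^4=25  6^5=27
  6^6=39  6^7=29  6^8=10  6^9=19  6^10=32  6^11=28
  6^12=4  6^13=24  6^14=21  6^15=3  6^16=18  6^17=26
  6^18=33  6^19=34  6^20=40  6^21=35  6^22=5  6^23=30
  6^24=16  6^25=14  6^26=2  6^27=12  6^28=31  6^29=22
  6^30=9  6^31=13  6^32=37  6^33=17
So 6^33 ≡ 17 (mod 41), giving a = 33.

33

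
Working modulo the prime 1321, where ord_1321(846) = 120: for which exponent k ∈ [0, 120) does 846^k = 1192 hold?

Successive powers of 846 modulo 1321:
  846^0=1  846^1=846  846^2=1055  846^3=855  846^4=743  846^5=1103
  846^6=512  846^7=1185  846^8=1192
So 846^8 ≡ 1192 (mod 1321), giving k = 8.

8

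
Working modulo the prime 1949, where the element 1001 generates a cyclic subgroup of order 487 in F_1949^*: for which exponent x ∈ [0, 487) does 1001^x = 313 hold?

446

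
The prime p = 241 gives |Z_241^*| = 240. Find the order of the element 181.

12

The order of 181 must divide p − 1 = 240 = 2^4 · 3 · 5.
Divisors: 1, 2, 3, 4, 5, 6, 8, 10, 12, 15, 16, 20, 24, 30, 40, 48, 60, 80, 120, 240.
Check each in increasing order: 181^1 ≡ 181;  181^2 ≡ 226;  181^3 ≡ 177;  181^4 ≡ 225;  181^5 ≡ 237;  181^6 ≡ 240;  181^8 ≡ 15;  181^10 ≡ 16;  181^12 ≡ 1.
Smallest exponent giving 1 is 12.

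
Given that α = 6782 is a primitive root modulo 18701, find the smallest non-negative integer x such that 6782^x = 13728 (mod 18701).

9221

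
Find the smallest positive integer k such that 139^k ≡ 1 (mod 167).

166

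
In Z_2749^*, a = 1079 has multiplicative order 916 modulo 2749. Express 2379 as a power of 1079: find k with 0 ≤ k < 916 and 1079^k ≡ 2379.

Baby-step giant-step with m = ceil(sqrt(916)) = 31.
Baby table (1079^j mod 2749 for j=0..30):
  0:1  1:1079  2:1414  3:11  4:873  5:1809  6:121  7:1356
  8:656  9:1331  10:1171  11:1718  12:896  13:1885  14:2404  15:1609
  16:1492  17:1703  18:1205  19:2667  20:2239  21:2259  22:1847  23:2637
  24:108  25:1074  26:1517  27:1188  28:818  29:193  30:2072
Giant step factor: 1079^(-31) ≡ 1768 (mod 2749).
Scan 2379·1768^i mod 2749 for i = 0, 1, …:
  i=0: 2379   i=1: 102   i=2: 1651   i=3: 2279
  i=4: 1987   i=5: 2543   i=6: 1409   i=7: 518
  i=8: 407   i=9: 2087     …   i=26: 1291
  i=27: 818
Match at i=27, j=28: k = 27·31 + 28 = 865.

865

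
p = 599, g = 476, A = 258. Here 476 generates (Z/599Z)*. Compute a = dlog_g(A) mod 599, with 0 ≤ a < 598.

Baby-step giant-step with m = ceil(sqrt(598)) = 25.
Baby table (476^j mod 599 for j=0..24):
  0:1  1:476  2:154  3:226  4:355  5:62  6:161  7:563
  8:235  9:446  10:250  11:398  12:164  13:194  14:98  15:525
  16:117  17:584  18:48  19:86  20:204  21:66  22:268  23:580
  24:540
Giant step factor: 476^(-25) ≡ 191 (mod 599).
Scan 258·191^i mod 599 for i = 0, 1, …:
  i=0: 258   i=1: 160   i=2: 11   i=3: 304
  i=4: 560   i=5: 338   i=6: 465   i=7: 163
  i=8: 584
Match at i=8, j=17: a = 8·25 + 17 = 217.

217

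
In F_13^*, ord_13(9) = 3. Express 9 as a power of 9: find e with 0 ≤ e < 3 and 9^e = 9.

1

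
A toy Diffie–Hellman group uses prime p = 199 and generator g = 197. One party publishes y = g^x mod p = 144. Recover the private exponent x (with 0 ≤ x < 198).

174

Baby-step giant-step with m = ceil(sqrt(198)) = 15.
Baby table (197^j mod 199 for j=0..14):
  0:1  1:197  2:4  3:191  4:16  5:167  6:64  7:71
  8:57  9:85  10:29  11:141  12:116  13:166  14:66
Giant step factor: 197^(-15) ≡ 101 (mod 199).
Scan 144·101^i mod 199 for i = 0, 1, …:
  i=0: 144   i=1: 17   i=2: 125   i=3: 88
  i=4: 132   i=5: 198   i=6: 98   i=7: 147
  i=8: 121   i=9: 82   i=10: 123   i=11: 85
Match at i=11, j=9: x = 11·15 + 9 = 174.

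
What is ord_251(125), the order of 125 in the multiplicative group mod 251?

25

The order of 125 must divide p − 1 = 250 = 2 · 5^3.
Divisors: 1, 2, 5, 10, 25, 50, 125, 250.
Check each in increasing order: 125^1 ≡ 125;  125^2 ≡ 63;  125^5 ≡ 149;  125^10 ≡ 113;  125^25 ≡ 1.
Smallest exponent giving 1 is 25.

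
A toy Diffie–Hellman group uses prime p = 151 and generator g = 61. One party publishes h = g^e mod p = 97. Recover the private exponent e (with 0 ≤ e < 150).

Baby-step giant-step with m = ceil(sqrt(150)) = 13.
Baby table (61^j mod 151 for j=0..12):
  0:1  1:61  2:97  3:28  4:47  5:149  6:29  7:108
  8:95  9:57  10:4  11:93  12:86
Giant step factor: 61^(-13) ≡ 120 (mod 151).
Scan 97·120^i mod 151 for i = 0, 1, …:
  i=0: 97
Match at i=0, j=2: e = 0·13 + 2 = 2.

2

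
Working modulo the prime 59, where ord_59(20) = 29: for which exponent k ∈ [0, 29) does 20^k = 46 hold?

2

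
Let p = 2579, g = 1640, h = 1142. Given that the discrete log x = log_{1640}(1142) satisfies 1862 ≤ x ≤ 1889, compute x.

Compute 1640^1862 mod 2579 = 1801, then multiply by 1640 repeatedly:
  1640^1862=1801  1640^1863=685  1640^1864=1535  1640^1865=296  1640^1866=588
  1640^1867=2353  1640^1868=736  1640^1869=68  1640^1870=623  1640^1871=436
  1640^1872=657  1640^1873=2037  1640^1874=875  1640^1875=1076  1640^1876=604
  1640^1877=224  1640^1878=1142
Found 1142 at exponent 1878.

1878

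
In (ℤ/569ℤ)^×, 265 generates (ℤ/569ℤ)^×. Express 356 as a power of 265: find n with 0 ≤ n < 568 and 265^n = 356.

75

Baby-step giant-step with m = ceil(sqrt(568)) = 24.
Baby table (265^j mod 569 for j=0..23):
  0:1  1:265  2:238  3:480  4:313  5:440  6:524  7:24
  8:101  9:22  10:140  11:115  12:318  13:58  14:7  15:148
  16:528  17:515  18:484  19:235  20:254  21:168  22:138  23:154
Giant step factor: 265^(-24) ≡ 18 (mod 569).
Scan 356·18^i mod 569 for i = 0, 1, …:
  i=0: 356   i=1: 149   i=2: 406   i=3: 480
Match at i=3, j=3: n = 3·24 + 3 = 75.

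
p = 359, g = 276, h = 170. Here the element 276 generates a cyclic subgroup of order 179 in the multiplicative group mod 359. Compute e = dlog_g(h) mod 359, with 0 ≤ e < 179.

Baby-step giant-step with m = ceil(sqrt(179)) = 14.
Baby table (276^j mod 359 for j=0..13):
  0:1  1:276  2:68  3:100  4:316  5:338  6:307  7:8
  8:54  9:185  10:82  11:15  12:191  13:302
Giant step factor: 276^(-14) ≡ 230 (mod 359).
Scan 170·230^i mod 359 for i = 0, 1, …:
  i=0: 170   i=1: 328   i=2: 50   i=3: 12
  i=4: 247   i=5: 88   i=6: 136   i=7: 47
  i=8: 40   i=9: 225   i=10: 54
Match at i=10, j=8: e = 10·14 + 8 = 148.

148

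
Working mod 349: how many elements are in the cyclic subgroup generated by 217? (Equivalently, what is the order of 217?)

The order of 217 must divide p − 1 = 348 = 2^2 · 3 · 29.
Divisors: 1, 2, 3, 4, 6, 12, 29, 58, 87, 116, 174, 348.
Check each in increasing order: 217^1 ≡ 217;  217^2 ≡ 323;  217^3 ≡ 291;  217^4 ≡ 327;  217^6 ≡ 223;  217^12 ≡ 171;  217^29 ≡ 325;  217^58 ≡ 227;  217^87 ≡ 136;  217^116 ≡ 226;  217^174 ≡ 348;  217^348 ≡ 1.
Smallest exponent giving 1 is 348.

348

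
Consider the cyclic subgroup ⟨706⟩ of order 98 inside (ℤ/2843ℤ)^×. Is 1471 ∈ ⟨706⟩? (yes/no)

no

1471 ∈ ⟨706⟩ iff 1471^98 ≡ 1 (mod 2843), since |⟨706⟩| = 98.
1471^98 mod 2843 = 2265.
Since 2265 ≠ 1, 1471 does not lie in the subgroup.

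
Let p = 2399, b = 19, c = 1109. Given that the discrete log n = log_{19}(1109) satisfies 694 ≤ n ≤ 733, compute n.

707

Compute 19^694 mod 2399 = 68, then multiply by 19 repeatedly:
  19^694=68  19^695=1292  19^696=558  19^697=1006  19^698=2321
  19^699=917  19^700=630  19^701=2374  19^702=1924  19^703=571
  19^704=1253  19^705=2216  19^706=1321  19^707=1109
Found 1109 at exponent 707.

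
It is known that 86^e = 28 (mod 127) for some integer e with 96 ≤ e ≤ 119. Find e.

119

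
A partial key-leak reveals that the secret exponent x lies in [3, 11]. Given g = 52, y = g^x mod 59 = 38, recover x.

7

Compute 52^3 mod 59 = 11, then multiply by 52 repeatedly:
  52^3=11  52^4=41  52^5=8  52^6=3  52^7=38
Found 38 at exponent 7.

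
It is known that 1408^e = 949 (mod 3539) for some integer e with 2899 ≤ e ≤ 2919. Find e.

2912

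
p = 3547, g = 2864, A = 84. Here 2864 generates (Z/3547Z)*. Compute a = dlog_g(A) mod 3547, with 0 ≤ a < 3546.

Baby-step giant-step with m = ceil(sqrt(3546)) = 60.
Baby table (2864^j mod 3547 for j=0..59):
  0:1  1:2864  2:1832  3:835  4:762  5:963  6:2013  7:1357
  8:2483  9:3124  10:1602  11:1857  12:1495  13:451  14:556  15:3328
  16:603  17:3150  18:1579  19:3378  20:1923  21:2528  22:765  23:2461
  24:415  25:315  26:1222  27:2466  28:547  29:2381  30:1850  31:2729
  32:1815  33:1805  34:1541  35:956  36:3247  37:2721  38:185  39:1337
  40:1955  41:1954  42:2637  43:805  44:3517  45:2755  46:1792  47:3326
  48:1969  49:3033  50:3456  51:1854  52:3544  53:2049  54:1598  55:1042
  56:1261  57:658  58:1055  59:3023
Giant step factor: 2864^(-60) ≡ 1179 (mod 3547).
Scan 84·1179^i mod 3547 for i = 0, 1, …:
  i=0: 84   i=1: 3267   i=2: 3298   i=3: 830
  i=4: 3145   i=5: 1340   i=6: 1445   i=7: 1095
  i=8: 3444   i=9: 2708     …   i=48: 1132
  i=49: 956
Match at i=49, j=35: a = 49·60 + 35 = 2975.

2975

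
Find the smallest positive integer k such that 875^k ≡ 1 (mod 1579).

526

The order of 875 must divide p − 1 = 1578 = 2 · 3 · 263.
Divisors: 1, 2, 3, 6, 263, 526, 789, 1578.
Check each in increasing order: 875^1 ≡ 875;  875^2 ≡ 1389;  875^3 ≡ 1124;  875^6 ≡ 176;  875^263 ≡ 1578;  875^526 ≡ 1.
Smallest exponent giving 1 is 526.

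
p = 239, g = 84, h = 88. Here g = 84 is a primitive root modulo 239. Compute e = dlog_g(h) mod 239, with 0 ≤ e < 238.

Baby-step giant-step with m = ceil(sqrt(238)) = 16.
Baby table (84^j mod 239 for j=0..15):
  0:1  1:84  2:125  3:223  4:90  5:151  6:17  7:233
  8:213  9:206  10:96  11:177  12:50  13:137  14:36  15:156
Giant step factor: 84^(-16) ≡ 204 (mod 239).
Scan 88·204^i mod 239 for i = 0, 1, …:
  i=0: 88   i=1: 27   i=2: 11   i=3: 93
  i=4: 91   i=5: 161   i=6: 101   i=7: 50
Match at i=7, j=12: e = 7·16 + 12 = 124.

124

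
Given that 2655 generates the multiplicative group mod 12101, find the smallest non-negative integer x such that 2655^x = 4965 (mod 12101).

Baby-step giant-step with m = ceil(sqrt(12100)) = 110.
Baby table (2655^j mod 12101 for j=0..109):
  0:1  1:2655  2:6243  3:8896  4:9829  5:6239  6:10377  7:9059
  8:6958  9:7364  10:8305  11:1753  12:7431  13:4675  14:8600  15:10514
  16:9764  17:3078  18:3915  19:11667  20:9426  21:1162  22:11456  23:5867
  24:2898  25:10055  26:1219  27:5478  28:10789  29:1728  30:1561  31:5913
  32:4018  33:6809  34:11102  35:9875  36:7359  37:7131  38:6841  39:11355
  40:3934  41:1607  42:7033  43:772  44:4591  45:3398  46:6445  47:661
  48:310  49:182  50:11271  51:10833  52:9639  53:10031  54:10105  55:858
  56:3002  57:7852  58:9138  59:10986  60:4420  61:9231  62:3780  63:4171
  64:1590  65:10302  66:3550  67:10672  68:5719  69:9291  70:5767  71:3620
  72:2906  73:7093  74:2759  75:4040  76:4714  77:3236  78:11971  79:5779
  80:11278  81:5216  82:4936  83:11798  84:6302  85:8228  86:3035  87:10760
  88:9440  89:2029  90:2050  91:9401  92:7393  93:593  94:1285  95:11294
  96:11393  97:8016  98:8922  99:6253  100:11244  101:11754  102:10492  103:11859
  104:10944  105:1819  106:1146  107:5279  108:2787  109:5774
Giant step factor: 2655^(-110) ≡ 8847 (mod 12101).
Scan 4965·8847^i mod 12101 for i = 0, 1, …:
  i=0: 4965   i=1: 10826   i=2: 10308   i=3: 1740
  i=4: 1308   i=5: 3320   i=6: 2913   i=7: 8282
  i=8: 11400   i=9: 6066     …   i=14: 11368
  i=15: 1285
Match at i=15, j=94: x = 15·110 + 94 = 1744.

1744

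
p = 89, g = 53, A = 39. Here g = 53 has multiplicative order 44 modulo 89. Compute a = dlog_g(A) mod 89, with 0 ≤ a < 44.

Baby-step giant-step with m = ceil(sqrt(44)) = 7.
Baby table (53^j mod 89 for j=0..6):
  0:1  1:53  2:50  3:69  4:8  5:68  6:44
Giant step factor: 53^(-7) ≡ 5 (mod 89).
Scan 39·5^i mod 89 for i = 0, 1, …:
  i=0: 39   i=1: 17   i=2: 85   i=3: 69
Match at i=3, j=3: a = 3·7 + 3 = 24.

24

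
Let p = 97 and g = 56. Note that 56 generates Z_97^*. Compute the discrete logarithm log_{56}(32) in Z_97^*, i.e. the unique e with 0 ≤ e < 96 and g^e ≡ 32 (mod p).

2

Successive powers of 56 modulo 97:
  56^0=1  56^1=56  56^2=32
So 56^2 ≡ 32 (mod 97), giving e = 2.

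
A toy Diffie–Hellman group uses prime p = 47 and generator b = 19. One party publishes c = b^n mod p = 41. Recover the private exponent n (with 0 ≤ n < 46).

Baby-step giant-step with m = ceil(sqrt(46)) = 7.
Baby table (19^j mod 47 for j=0..6):
  0:1  1:19  2:32  3:44  4:37  5:45  6:9
Giant step factor: 19^(-7) ≡ 11 (mod 47).
Scan 41·11^i mod 47 for i = 0, 1, …:
  i=0: 41   i=1: 28   i=2: 26   i=3: 4
  i=4: 44
Match at i=4, j=3: n = 4·7 + 3 = 31.

31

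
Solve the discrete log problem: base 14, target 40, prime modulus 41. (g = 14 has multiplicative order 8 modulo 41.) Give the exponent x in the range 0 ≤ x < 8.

Successive powers of 14 modulo 41:
  14^0=1  14^1=14  14^2=32  14^3=38  14^4=40
So 14^4 ≡ 40 (mod 41), giving x = 4.

4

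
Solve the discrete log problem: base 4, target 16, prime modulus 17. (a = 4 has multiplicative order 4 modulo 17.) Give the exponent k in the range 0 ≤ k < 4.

2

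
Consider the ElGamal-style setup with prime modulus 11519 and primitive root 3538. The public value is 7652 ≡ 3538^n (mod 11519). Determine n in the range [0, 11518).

Baby-step giant-step with m = ceil(sqrt(11518)) = 108.
Baby table (3538^j mod 11519 for j=0..107):
  0:1  1:3538  2:7810  3:9218  4:2995  5:10349  6:7380  7:8386
  8:8243  9:9145  10:9658  11:4650  12:2568  13:8612  14:1501  15:279
  16:7987  17:1899  18:3085  19:6237  20:7621  21:8638  22:1337  23:7516
  24:5756  25:10655  26:7222  27:2294  28:6796  29:4095  30:8727  31:5206
  32:11466  33:8309  34:754  35:6763  36:2531  37:4415  38:506  39:4783
  40:843  41:10632  42:6481  43:6968  44:2124  45:4324  46:1080  47:8251
  48:2892  49:3024  50:9280  51:3490  52:10771  53:2946  54:9772  55:4817
  56:5945  57:11235  58:8880  59:5127  60:8420  61:1826  62:9748  63:538
  64:2809  65:8864  66:6114  67:10169  68:4085  69:7904  70:7739  71:11438
  72:1397  73:935  74:2077  75:10823  76:2618  77:1208  78:355  79:419
  80:7990  81:994  82:3477  83:10853  84:5087  85:5128  86:439  87:9636
  88:7447  89:3533  90:1639  91:4725  92:2981  93:6893  94:1711  95:6043
  96:870  97:2487  98:10009  99:2436  100:2356  101:7291  102:4517  103:4293
  104:6592  105:8040  106:5109  107:2331
Giant step factor: 3538^(-108) ≡ 2825 (mod 11519).
Scan 7652·2825^i mod 11519 for i = 0, 1, …:
  i=0: 7652   i=1: 7256   i=2: 5899   i=3: 8201
  i=4: 3116   i=5: 2184   i=6: 7135   i=7: 9644
  i=8: 1865   i=9: 4442     …   i=89: 2253
  i=90: 6237
Match at i=90, j=19: n = 90·108 + 19 = 9739.

9739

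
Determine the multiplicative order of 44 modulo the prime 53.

13

The order of 44 must divide p − 1 = 52 = 2^2 · 13.
Divisors: 1, 2, 4, 13, 26, 52.
Check each in increasing order: 44^1 ≡ 44;  44^2 ≡ 28;  44^4 ≡ 42;  44^13 ≡ 1.
Smallest exponent giving 1 is 13.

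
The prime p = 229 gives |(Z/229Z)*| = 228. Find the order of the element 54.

The order of 54 must divide p − 1 = 228 = 2^2 · 3 · 19.
Divisors: 1, 2, 3, 4, 6, 12, 19, 38, 57, 76, 114, 228.
Check each in increasing order: 54^1 ≡ 54;  54^2 ≡ 168;  54^3 ≡ 141;  54^4 ≡ 57;  54^6 ≡ 187;  54^12 ≡ 161;  54^19 ≡ 107;  54^38 ≡ 228;  54^57 ≡ 122;  54^76 ≡ 1.
Smallest exponent giving 1 is 76.

76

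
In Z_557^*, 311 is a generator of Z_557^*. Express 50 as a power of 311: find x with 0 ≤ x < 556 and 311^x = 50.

Baby-step giant-step with m = ceil(sqrt(556)) = 24.
Baby table (311^j mod 557 for j=0..23):
  0:1  1:311  2:360  3:3  4:376  5:523  6:9  7:14
  8:455  9:27  10:42  11:251  12:81  13:126  14:196  15:243
  16:378  17:31  18:172  19:20  20:93  21:516  22:60  23:279
Giant step factor: 311^(-24) ≡ 240 (mod 557).
Scan 50·240^i mod 557 for i = 0, 1, …:
  i=0: 50   i=1: 303   i=2: 310   i=3: 319
  i=4: 251
Match at i=4, j=11: x = 4·24 + 11 = 107.

107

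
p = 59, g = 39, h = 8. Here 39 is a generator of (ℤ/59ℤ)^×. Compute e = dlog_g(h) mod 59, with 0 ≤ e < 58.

33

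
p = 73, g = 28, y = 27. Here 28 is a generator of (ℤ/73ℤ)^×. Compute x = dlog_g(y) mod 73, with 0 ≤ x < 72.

Baby-step giant-step with m = ceil(sqrt(72)) = 9.
Baby table (28^j mod 73 for j=0..8):
  0:1  1:28  2:54  3:52  4:69  5:34  6:3  7:11
  8:16
Giant step factor: 28^(-9) ≡ 22 (mod 73).
Scan 27·22^i mod 73 for i = 0, 1, …:
  i=0: 27   i=1: 10   i=2: 1
Match at i=2, j=0: x = 2·9 + 0 = 18.

18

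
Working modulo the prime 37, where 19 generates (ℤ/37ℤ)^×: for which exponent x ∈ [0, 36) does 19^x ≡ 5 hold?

13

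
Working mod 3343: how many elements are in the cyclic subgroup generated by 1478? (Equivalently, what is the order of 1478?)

1114

The order of 1478 must divide p − 1 = 3342 = 2 · 3 · 557.
Divisors: 1, 2, 3, 6, 557, 1114, 1671, 3342.
Check each in increasing order: 1478^1 ≡ 1478;  1478^2 ≡ 1505;  1478^3 ≡ 1295;  1478^6 ≡ 2182;  1478^557 ≡ 3342;  1478^1114 ≡ 1.
Smallest exponent giving 1 is 1114.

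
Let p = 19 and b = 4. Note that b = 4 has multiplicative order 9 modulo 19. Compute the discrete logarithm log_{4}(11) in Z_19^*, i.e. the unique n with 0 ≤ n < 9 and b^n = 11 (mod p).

6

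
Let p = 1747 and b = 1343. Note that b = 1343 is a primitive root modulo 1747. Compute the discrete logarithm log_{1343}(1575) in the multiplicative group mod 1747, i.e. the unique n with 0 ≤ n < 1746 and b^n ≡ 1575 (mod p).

Baby-step giant-step with m = ceil(sqrt(1746)) = 42.
Baby table (1343^j mod 1747 for j=0..41):
  0:1  1:1343  2:745  3:1251  4:1226  5:844  6:1436  7:1607
  8:656  9:520  10:1307  11:1313  12:636  13:1612  14:383  15:751
  16:574  17:455  18:1362  19:57  20:1430  21:537  22:1427  23:2
  24:939  25:1490  26:755  27:705  28:1688  29:1125  30:1467  31:1312
  32:1040  33:867  34:879  35:1272  36:1477  37:766  38:1502  39:1148
  40:910  41:977
Giant step factor: 1343^(-42) ≡ 1180 (mod 1747).
Scan 1575·1180^i mod 1747 for i = 0, 1, …:
  i=0: 1575   i=1: 1439   i=2: 1683   i=3: 1348
  i=4: 870   i=5: 1111   i=6: 730   i=7: 129
  i=8: 231   i=9: 48     …   i=25: 1107
  i=26: 1251
Match at i=26, j=3: n = 26·42 + 3 = 1095.

1095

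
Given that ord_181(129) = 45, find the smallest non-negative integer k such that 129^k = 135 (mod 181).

Successive powers of 129 modulo 181:
  129^0=1  129^1=129  129^2=170  129^3=29  129^4=121  129^5=43
  129^6=117  129^7=70  129^8=161  129^9=135
So 129^9 ≡ 135 (mod 181), giving k = 9.

9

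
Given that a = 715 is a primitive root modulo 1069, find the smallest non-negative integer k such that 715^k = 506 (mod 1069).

699

Baby-step giant-step with m = ceil(sqrt(1068)) = 33.
Baby table (715^j mod 1069 for j=0..32):
  0:1  1:715  2:243  3:567  4:254  5:949  6:789  7:772
  8:376  9:521  10:503  11:461  12:363  13:847  14:551  15:573
  16:268  17:269  18:984  19:158  20:725  21:979  22:859  23:579
  24:282  25:658  26:110  27:613  28:5  29:368  30:146  31:697
  32:201
Giant step factor: 715^(-33) ≡ 408 (mod 1069).
Scan 506·408^i mod 1069 for i = 0, 1, …:
  i=0: 506   i=1: 131   i=2: 1067   i=3: 253
  i=4: 600   i=5: 1068   i=6: 661   i=7: 300
  i=8: 534   i=9: 865     …   i=20: 167
  i=21: 789
Match at i=21, j=6: k = 21·33 + 6 = 699.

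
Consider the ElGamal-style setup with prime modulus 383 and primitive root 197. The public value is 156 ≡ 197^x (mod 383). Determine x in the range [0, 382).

Baby-step giant-step with m = ceil(sqrt(382)) = 20.
Baby table (197^j mod 383 for j=0..19):
  0:1  1:197  2:126  3:310  4:173  5:377  6:350  7:10
  8:55  9:111  10:36  11:198  12:323  13:53  14:100  15:167
  16:344  17:360  18:65  19:166
Giant step factor: 197^(-20) ≡ 284 (mod 383).
Scan 156·284^i mod 383 for i = 0, 1, …:
  i=0: 156   i=1: 259   i=2: 20   i=3: 318
  i=4: 307   i=5: 247   i=6: 59   i=7: 287
  i=8: 312   i=9: 135   i=10: 40   i=11: 253
  i=12: 231   i=13: 111
Match at i=13, j=9: x = 13·20 + 9 = 269.

269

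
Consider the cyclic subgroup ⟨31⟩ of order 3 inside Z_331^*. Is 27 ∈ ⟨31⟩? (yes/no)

27 ∈ ⟨31⟩ iff 27^3 ≡ 1 (mod 331), since |⟨31⟩| = 3.
27^3 mod 331 = 154.
Since 154 ≠ 1, 27 does not lie in the subgroup.

no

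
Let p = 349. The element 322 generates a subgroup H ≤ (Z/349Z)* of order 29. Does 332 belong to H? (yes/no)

332 ∈ ⟨322⟩ iff 332^29 ≡ 1 (mod 349), since |⟨322⟩| = 29.
332^29 mod 349 = 1.
Since 1 = 1, 332 lies in the subgroup.

yes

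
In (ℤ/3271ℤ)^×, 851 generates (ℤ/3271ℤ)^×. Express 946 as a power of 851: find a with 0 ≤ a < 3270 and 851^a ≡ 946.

Baby-step giant-step with m = ceil(sqrt(3270)) = 58.
Baby table (851^j mod 3271 for j=0..57):
  0:1  1:851  2:1310  3:2670  4:2096  5:1001  6:1391  7:2910
  8:263  9:1385  10:1075  11:2216  12:1720  13:1583  14:2752  15:3187
  16:478  17:1174  18:1419  19:570  20:962  21:912  22:885  23:805
  24:1416  25:1288  26:303  27:2715  28:1139  29:1073  30:514  31:2371
  32:2785  33:1831  34:1185  35:967  36:1896  37:893  38:1071  39:2083
  40:3022  41:716  42:910  43:2454  44:1456  45:2618  46:367  47:1572
  48:3204  49:1861  50:547  51:1015  52:221  53:1624  54:1662  55:1290
  56:2005  57:2064
Giant step factor: 851^(-58) ≡ 1298 (mod 3271).
Scan 946·1298^i mod 3271 for i = 0, 1, …:
  i=0: 946   i=1: 1283   i=2: 395   i=3: 2434
  i=4: 2817   i=5: 2759   i=6: 2708   i=7: 1930
  i=8: 2825   i=9: 59     …   i=52: 2882
  i=53: 2083
Match at i=53, j=39: a = 53·58 + 39 = 3113.

3113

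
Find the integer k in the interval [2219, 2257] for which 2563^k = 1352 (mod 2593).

2230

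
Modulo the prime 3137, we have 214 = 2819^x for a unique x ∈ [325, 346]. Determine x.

Compute 2819^325 mod 3137 = 2877, then multiply by 2819 repeatedly:
  2819^325=2877  2819^326=1118  2819^327=2094  2819^328=2289  2819^329=3019
  2819^330=3017  2819^331=516  2819^332=2173  2819^333=2263  2819^334=1876
  2819^335=2599  2819^336=1686  2819^337=279  2819^338=2251  2819^339=2555
  2819^340=3130  2819^341=2226  2819^342=1094  2819^343=315  2819^344=214
Found 214 at exponent 344.

344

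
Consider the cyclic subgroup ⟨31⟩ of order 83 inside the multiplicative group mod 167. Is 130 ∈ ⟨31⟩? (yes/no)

130 ∈ ⟨31⟩ iff 130^83 ≡ 1 (mod 167), since |⟨31⟩| = 83.
130^83 mod 167 = 1.
Since 1 = 1, 130 lies in the subgroup.

yes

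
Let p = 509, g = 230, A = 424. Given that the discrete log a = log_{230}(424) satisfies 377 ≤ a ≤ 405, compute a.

380

Compute 230^377 mod 509 = 446, then multiply by 230 repeatedly:
  230^377=446  230^378=271  230^379=232  230^380=424
Found 424 at exponent 380.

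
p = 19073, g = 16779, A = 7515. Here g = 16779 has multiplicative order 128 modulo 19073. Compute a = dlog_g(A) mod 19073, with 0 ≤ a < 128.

24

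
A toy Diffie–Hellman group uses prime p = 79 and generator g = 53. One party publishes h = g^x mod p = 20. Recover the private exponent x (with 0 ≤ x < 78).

8

Successive powers of 53 modulo 79:
  53^0=1  53^1=53  53^2=44  53^3=41  53^4=40  53^5=66
  53^6=22  53^7=60  53^8=20
So 53^8 ≡ 20 (mod 79), giving x = 8.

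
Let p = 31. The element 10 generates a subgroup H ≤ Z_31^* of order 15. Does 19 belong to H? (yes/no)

⟨10⟩ has order 15; its elements mod 31 are {1, 2, 4, 5, 7, 8, 9, 10, 14, 16, 18, 19, 20, 25, 28}.
19 is in this set.

yes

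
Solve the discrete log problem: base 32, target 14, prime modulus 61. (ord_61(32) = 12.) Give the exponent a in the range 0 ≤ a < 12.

10

Successive powers of 32 modulo 61:
  32^0=1  32^1=32  32^2=48  32^3=11  32^4=47  32^5=40
  32^6=60  32^7=29  32^8=13  32^9=50  32^10=14
So 32^10 ≡ 14 (mod 61), giving a = 10.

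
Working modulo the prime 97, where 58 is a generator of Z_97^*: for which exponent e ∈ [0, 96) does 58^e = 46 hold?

33

Baby-step giant-step with m = ceil(sqrt(96)) = 10.
Baby table (58^j mod 97 for j=0..9):
  0:1  1:58  2:66  3:45  4:88  5:60  6:85  7:80
  8:81  9:42
Giant step factor: 58^(-10) ≡ 53 (mod 97).
Scan 46·53^i mod 97 for i = 0, 1, …:
  i=0: 46   i=1: 13   i=2: 10   i=3: 45
Match at i=3, j=3: e = 3·10 + 3 = 33.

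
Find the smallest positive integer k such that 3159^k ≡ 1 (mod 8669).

The order of 3159 must divide p − 1 = 8668 = 2^2 · 11 · 197.
Divisors: 1, 2, 4, 11, 22, 44, 197, 394, 788, 2167, 4334, 8668.
Check each in increasing order: 3159^1 ≡ 3159;  3159^2 ≡ 1262;  3159^4 ≡ 6217;  3159^11 ≡ 31;  3159^22 ≡ 961;  3159^44 ≡ 4607;  3159^197 ≡ 6528;  3159^394 ≡ 6649;  3159^788 ≡ 5970;  3159^2167 ≡ 1.
Smallest exponent giving 1 is 2167.

2167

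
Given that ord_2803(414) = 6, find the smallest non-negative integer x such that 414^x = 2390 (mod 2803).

Successive powers of 414 modulo 2803:
  414^0=1  414^1=414  414^2=413  414^3=2802  414^4=2389  414^5=2390
So 414^5 ≡ 2390 (mod 2803), giving x = 5.

5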